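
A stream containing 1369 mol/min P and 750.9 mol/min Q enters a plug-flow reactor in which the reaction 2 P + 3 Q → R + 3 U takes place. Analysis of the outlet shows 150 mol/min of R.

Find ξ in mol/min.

For R: n = n₀ + 1ξ → 150 = 0 + 1ξ, giving ξ = 150 mol/min.
Outlet amounts (n = n₀ + ν ξ):
  P: 1369 − 2(150) = 1069
  Q: 750.9 − 3(150) = 300.9
  R: 0 + 1(150) = 150
  U: 0 + 3(150) = 450

ξ = 150 mol/min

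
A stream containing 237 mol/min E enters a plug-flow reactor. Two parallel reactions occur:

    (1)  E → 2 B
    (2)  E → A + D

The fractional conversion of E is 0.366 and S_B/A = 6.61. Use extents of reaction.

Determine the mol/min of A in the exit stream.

Conversion of E: E consumed = 0.366 × 237 = 86.74 mol/min = 1ξ₁ + 1ξ₂.
Selectivity: 2ξ₁ / (1ξ₂) = 6.61 → ξ₁ = 3.305 ξ₂.
Substitute: (1·3.305 + 1) ξ₂ = 86.74 → ξ₂ = 20.15 mol/min, ξ₁ = 66.59 mol/min.
Outlet amounts (n = n₀ + Σ ν·ξ):
  E: 237 − 1(66.59) − 1(20.15) = 150.3
  B: 0 + 2(66.59) = 133.2
  A: 0 + 1(20.15) = 20.15
  D: 0 + 1(20.15) = 20.15

20.1 mol/min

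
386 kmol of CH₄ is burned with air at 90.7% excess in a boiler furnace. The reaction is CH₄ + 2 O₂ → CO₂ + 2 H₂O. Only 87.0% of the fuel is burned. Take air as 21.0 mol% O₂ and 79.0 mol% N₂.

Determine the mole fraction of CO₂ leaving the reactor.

0.0454

Stoichiometric O₂ = 2 × 386 = 772 kmol; O₂ fed = 772 × 1.907 = 1472 kmol.
N₂ fed = 1472 × 79/21 = 5538 kmol.
Fuel reacted = 0.87 × 386 → ξ = 335.8 kmol.
Outlet (n = n₀ + ν ξ):
  CH₄: 386 − 1(335.8) = 50.18
  O₂: 1472 − 2(335.8) = 800.6
  N₂: 5538 (inert)
  CO₂: 0 + 1(335.8) = 335.8
  H₂O: 0 + 2(335.8) = 671.6
Total out = 7396 kmol; y_CO₂ = 335.8 / 7396 = 0.0454.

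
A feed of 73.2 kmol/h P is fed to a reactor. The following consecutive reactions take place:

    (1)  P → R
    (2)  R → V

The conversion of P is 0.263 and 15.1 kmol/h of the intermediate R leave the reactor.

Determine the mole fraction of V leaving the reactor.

0.0567

Conversion of P: P consumed = 1ξ₁ = 0.263 × 73.2 → ξ₁ = 19.25 kmol/h.
R balance: n_R = 0 + 1ξ₁ − 1ξ₂ = 15.1 → ξ₂ = (1·19.25 − 15.1)/1 = 4.152 kmol/h.
Outlet amounts (n = n₀ + Σ ν·ξ):
  P: 73.2 − 1(19.25) = 53.95
  R: 0 + 1(19.25) − 1(4.152) = 15.1
  V: 0 + 1(4.152) = 4.152
Total out = 73.2 kmol/h; y_V = 4.152 / 73.2 = 0.05672.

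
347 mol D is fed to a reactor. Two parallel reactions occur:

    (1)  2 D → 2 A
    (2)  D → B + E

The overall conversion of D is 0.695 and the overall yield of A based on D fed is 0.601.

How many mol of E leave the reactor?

Yield of A: 2ξ₁ / 347 = 0.601 → ξ₁ = 104.3 mol.
Conversion of D: 2ξ₁ + 1ξ₂ = 0.695 × 347 = 241.2 → ξ₂ = 32.62 mol.
Outlet amounts (n = n₀ + Σ ν·ξ):
  D: 347 − 2(104.3) − 1(32.62) = 105.8
  A: 0 + 2(104.3) = 208.5
  B: 0 + 1(32.62) = 32.62
  E: 0 + 1(32.62) = 32.62

32.6 mol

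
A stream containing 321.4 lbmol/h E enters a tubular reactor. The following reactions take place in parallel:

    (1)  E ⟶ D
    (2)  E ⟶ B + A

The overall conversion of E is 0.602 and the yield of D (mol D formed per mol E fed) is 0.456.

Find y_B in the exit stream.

0.127

Yield of D: 1ξ₁ / 321.4 = 0.456 → ξ₁ = 146.6 lbmol/h.
Conversion of E: 1ξ₁ + 1ξ₂ = 0.602 × 321.4 = 193.5 → ξ₂ = 46.92 lbmol/h.
Outlet amounts (n = n₀ + Σ ν·ξ):
  E: 321.4 − 1(146.6) − 1(46.92) = 127.9
  D: 0 + 1(146.6) = 146.6
  B: 0 + 1(46.92) = 46.92
  A: 0 + 1(46.92) = 46.92
Total out = 368.3 lbmol/h; y_B = 46.92 / 368.3 = 0.1274.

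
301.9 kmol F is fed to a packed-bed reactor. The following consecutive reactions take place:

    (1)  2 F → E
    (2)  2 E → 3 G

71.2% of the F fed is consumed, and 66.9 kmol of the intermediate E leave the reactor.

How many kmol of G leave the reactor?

Conversion of F: F consumed = 2ξ₁ = 0.712 × 301.9 → ξ₁ = 107.5 kmol.
E balance: n_E = 0 + 1ξ₁ − 2ξ₂ = 66.9 → ξ₂ = (1·107.5 − 66.9)/2 = 20.29 kmol.
Outlet amounts (n = n₀ + Σ ν·ξ):
  F: 301.9 − 2(107.5) = 86.95
  E: 0 + 1(107.5) − 2(20.29) = 66.9
  G: 0 + 3(20.29) = 60.86

60.9 kmol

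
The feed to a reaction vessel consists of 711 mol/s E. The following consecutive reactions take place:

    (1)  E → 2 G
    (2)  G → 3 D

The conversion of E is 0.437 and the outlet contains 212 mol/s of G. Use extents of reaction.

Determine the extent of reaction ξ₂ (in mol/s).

Conversion of E: E consumed = 1ξ₁ = 0.437 × 711 → ξ₁ = 310.7 mol/s.
G balance: n_G = 0 + 2ξ₁ − 1ξ₂ = 212 → ξ₂ = (2·310.7 − 212)/1 = 409.4 mol/s.
Outlet amounts (n = n₀ + Σ ν·ξ):
  E: 711 − 1(310.7) = 400.3
  G: 0 + 2(310.7) − 1(409.4) = 212
  D: 0 + 3(409.4) = 1228

ξ₂ = 409 mol/s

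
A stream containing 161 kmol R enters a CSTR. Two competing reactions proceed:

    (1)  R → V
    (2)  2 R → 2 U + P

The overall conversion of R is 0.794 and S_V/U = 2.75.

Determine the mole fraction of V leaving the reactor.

0.527

Conversion of R: R consumed = 0.794 × 161 = 127.8 kmol = 1ξ₁ + 2ξ₂.
Selectivity: 1ξ₁ / (2ξ₂) = 2.75 → ξ₁ = 5.5 ξ₂.
Substitute: (1·5.5 + 2) ξ₂ = 127.8 → ξ₂ = 17.04 kmol, ξ₁ = 93.74 kmol.
Outlet amounts (n = n₀ + Σ ν·ξ):
  R: 161 − 1(93.74) − 2(17.04) = 33.17
  V: 0 + 1(93.74) = 93.74
  U: 0 + 2(17.04) = 34.09
  P: 0 + 1(17.04) = 17.04
Total out = 178 kmol; y_V = 93.74 / 178 = 0.5265.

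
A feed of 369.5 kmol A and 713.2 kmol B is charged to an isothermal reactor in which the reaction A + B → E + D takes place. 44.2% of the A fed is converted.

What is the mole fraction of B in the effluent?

0.508

A reacted = 0.442 × 369.5 = 163.3 kmol; ν_A = −1, so ξ = 163.3/1 = 163.3 kmol.
Outlet amounts (n = n₀ + ν ξ):
  A: 369.5 − 1(163.3) = 206.2
  B: 713.2 − 1(163.3) = 549.9
  E: 0 + 1(163.3) = 163.3
  D: 0 + 1(163.3) = 163.3
Total out = 1083 kmol; y_B = 549.9 / 1083 = 0.5079.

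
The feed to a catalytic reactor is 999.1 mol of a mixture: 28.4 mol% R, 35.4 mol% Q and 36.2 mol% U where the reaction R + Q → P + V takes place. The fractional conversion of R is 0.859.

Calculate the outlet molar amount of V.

R reacted = 0.859 × 283.7 = 243.7 mol; ν_R = −1, so ξ = 243.7/1 = 243.7 mol.
Outlet amounts (n = n₀ + ν ξ):
  R: 283.7 − 1(243.7) = 40.01
  Q: 353.7 − 1(243.7) = 109.9
  P: 0 + 1(243.7) = 243.7
  V: 0 + 1(243.7) = 243.7
  U: 361.7 (inert)

244 mol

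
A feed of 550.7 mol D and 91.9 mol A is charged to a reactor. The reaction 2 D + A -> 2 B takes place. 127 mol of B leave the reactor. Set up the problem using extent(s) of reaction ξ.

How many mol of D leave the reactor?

424 mol

For B: n = n₀ + 2ξ → 127 = 0 + 2ξ, giving ξ = 63.5 mol.
Outlet amounts (n = n₀ + ν ξ):
  D: 550.7 − 2(63.5) = 423.7
  A: 91.9 − 1(63.5) = 28.4
  B: 0 + 2(63.5) = 127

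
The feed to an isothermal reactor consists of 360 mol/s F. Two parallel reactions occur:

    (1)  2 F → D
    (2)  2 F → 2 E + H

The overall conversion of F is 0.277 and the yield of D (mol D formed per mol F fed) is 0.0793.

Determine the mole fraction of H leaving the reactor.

0.0604

Yield of D: 1ξ₁ / 360 = 0.0793 → ξ₁ = 28.55 mol/s.
Conversion of F: 2ξ₁ + 2ξ₂ = 0.277 × 360 = 99.72 → ξ₂ = 21.31 mol/s.
Outlet amounts (n = n₀ + Σ ν·ξ):
  F: 360 − 2(28.55) − 2(21.31) = 260.3
  D: 0 + 1(28.55) = 28.55
  E: 0 + 2(21.31) = 42.62
  H: 0 + 1(21.31) = 21.31
Total out = 352.8 mol/s; y_H = 21.31 / 352.8 = 0.06041.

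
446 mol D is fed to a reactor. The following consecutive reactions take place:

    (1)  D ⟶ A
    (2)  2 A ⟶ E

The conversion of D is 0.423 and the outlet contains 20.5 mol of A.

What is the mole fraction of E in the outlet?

Conversion of D: D consumed = 1ξ₁ = 0.423 × 446 → ξ₁ = 188.7 mol.
A balance: n_A = 0 + 1ξ₁ − 2ξ₂ = 20.5 → ξ₂ = (1·188.7 − 20.5)/2 = 84.08 mol.
Outlet amounts (n = n₀ + Σ ν·ξ):
  D: 446 − 1(188.7) = 257.3
  A: 0 + 1(188.7) − 2(84.08) = 20.5
  E: 0 + 1(84.08) = 84.08
Total out = 361.9 mol; y_E = 84.08 / 361.9 = 0.2323.

0.232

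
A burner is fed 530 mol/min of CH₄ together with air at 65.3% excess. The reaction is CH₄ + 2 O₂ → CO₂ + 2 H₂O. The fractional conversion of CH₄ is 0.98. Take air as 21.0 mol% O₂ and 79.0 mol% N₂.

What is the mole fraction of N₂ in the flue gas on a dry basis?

Stoichiometric O₂ = 2 × 530 = 1060 mol/min; O₂ fed = 1060 × 1.653 = 1752 mol/min.
N₂ fed = 1752 × 79/21 = 6592 mol/min.
Fuel reacted = 0.98 × 530 → ξ = 519.4 mol/min.
Outlet (n = n₀ + ν ξ):
  CH₄: 530 − 1(519.4) = 10.6
  O₂: 1752 − 2(519.4) = 713.4
  N₂: 6592 (inert)
  CO₂: 0 + 1(519.4) = 519.4
  H₂O: 0 + 2(519.4) = 1039
Dry total = 7835 mol/min; y_N₂ (dry) = 6592 / 7835 = 0.8413.

0.841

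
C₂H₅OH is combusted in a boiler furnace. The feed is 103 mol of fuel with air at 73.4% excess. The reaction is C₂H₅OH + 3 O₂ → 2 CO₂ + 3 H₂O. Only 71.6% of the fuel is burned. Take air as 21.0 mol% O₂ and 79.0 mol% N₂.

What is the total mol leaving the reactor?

2730 mol

Stoichiometric O₂ = 3 × 103 = 309 mol; O₂ fed = 309 × 1.734 = 535.8 mol.
N₂ fed = 535.8 × 79/21 = 2016 mol.
Fuel reacted = 0.716 × 103 → ξ = 73.75 mol.
Outlet (n = n₀ + ν ξ):
  C₂H₅OH: 103 − 1(73.75) = 29.25
  O₂: 535.8 − 3(73.75) = 314.6
  N₂: 2016 (inert)
  CO₂: 0 + 2(73.75) = 147.5
  H₂O: 0 + 3(73.75) = 221.2
Total out = 29.25 + 314.6 + 2016 + 147.5 + 221.2 = 2728 mol.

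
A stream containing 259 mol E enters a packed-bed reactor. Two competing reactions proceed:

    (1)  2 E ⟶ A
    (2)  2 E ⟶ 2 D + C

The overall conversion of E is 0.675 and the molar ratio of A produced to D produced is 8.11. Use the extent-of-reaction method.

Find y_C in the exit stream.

Conversion of E: E consumed = 0.675 × 259 = 174.8 mol = 2ξ₁ + 2ξ₂.
Selectivity: 1ξ₁ / (2ξ₂) = 8.11 → ξ₁ = 16.22 ξ₂.
Substitute: (2·16.22 + 2) ξ₂ = 174.8 → ξ₂ = 5.076 mol, ξ₁ = 82.34 mol.
Outlet amounts (n = n₀ + Σ ν·ξ):
  E: 259 − 2(82.34) − 2(5.076) = 84.17
  A: 0 + 1(82.34) = 82.34
  D: 0 + 2(5.076) = 10.15
  C: 0 + 1(5.076) = 5.076
Total out = 181.7 mol; y_C = 5.076 / 181.7 = 0.02793.

0.0279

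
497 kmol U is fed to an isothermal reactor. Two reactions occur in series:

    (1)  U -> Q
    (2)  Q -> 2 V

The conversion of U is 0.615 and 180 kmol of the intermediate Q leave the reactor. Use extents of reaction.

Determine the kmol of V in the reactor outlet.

Conversion of U: U consumed = 1ξ₁ = 0.615 × 497 → ξ₁ = 305.7 kmol.
Q balance: n_Q = 0 + 1ξ₁ − 1ξ₂ = 180 → ξ₂ = (1·305.7 − 180)/1 = 125.7 kmol.
Outlet amounts (n = n₀ + Σ ν·ξ):
  U: 497 − 1(305.7) = 191.3
  Q: 0 + 1(305.7) − 1(125.7) = 180
  V: 0 + 2(125.7) = 251.3

251 kmol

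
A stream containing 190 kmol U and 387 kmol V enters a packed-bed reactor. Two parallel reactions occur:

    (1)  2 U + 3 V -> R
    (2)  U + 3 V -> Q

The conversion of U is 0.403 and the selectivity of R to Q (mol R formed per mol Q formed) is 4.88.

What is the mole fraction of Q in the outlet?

0.0171

Conversion of U: U consumed = 0.403 × 190 = 76.57 kmol = 2ξ₁ + 1ξ₂.
Selectivity: 1ξ₁ / (1ξ₂) = 4.88 → ξ₁ = 4.88 ξ₂.
Substitute: (2·4.88 + 1) ξ₂ = 76.57 → ξ₂ = 7.116 kmol, ξ₁ = 34.73 kmol.
Outlet amounts (n = n₀ + Σ ν·ξ):
  U: 190 − 2(34.73) − 1(7.116) = 113.4
  V: 387 − 3(34.73) − 3(7.116) = 261.5
  R: 0 + 1(34.73) = 34.73
  Q: 0 + 1(7.116) = 7.116
Total out = 416.7 kmol; y_Q = 7.116 / 416.7 = 0.01708.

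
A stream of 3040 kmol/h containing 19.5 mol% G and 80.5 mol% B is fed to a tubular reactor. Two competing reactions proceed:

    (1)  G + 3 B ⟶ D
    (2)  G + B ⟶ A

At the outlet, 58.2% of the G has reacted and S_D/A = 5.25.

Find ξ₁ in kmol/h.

Conversion of G: G consumed = 0.582 × 592.8 = 345 kmol/h = 1ξ₁ + 1ξ₂.
Selectivity: 1ξ₁ / (1ξ₂) = 5.25 → ξ₁ = 5.25 ξ₂.
Substitute: (1·5.25 + 1) ξ₂ = 345 → ξ₂ = 55.2 kmol/h, ξ₁ = 289.8 kmol/h.
Outlet amounts (n = n₀ + Σ ν·ξ):
  G: 592.8 − 1(289.8) − 1(55.2) = 247.8
  B: 2447 − 3(289.8) − 1(55.2) = 1523
  D: 0 + 1(289.8) = 289.8
  A: 0 + 1(55.2) = 55.2

ξ₁ = 290 kmol/h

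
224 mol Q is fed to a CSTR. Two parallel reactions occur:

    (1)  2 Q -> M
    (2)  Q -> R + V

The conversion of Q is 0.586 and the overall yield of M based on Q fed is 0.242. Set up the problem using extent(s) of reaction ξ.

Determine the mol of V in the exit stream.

Yield of M: 1ξ₁ / 224 = 0.242 → ξ₁ = 54.21 mol.
Conversion of Q: 2ξ₁ + 1ξ₂ = 0.586 × 224 = 131.3 → ξ₂ = 22.85 mol.
Outlet amounts (n = n₀ + Σ ν·ξ):
  Q: 224 − 2(54.21) − 1(22.85) = 92.74
  M: 0 + 1(54.21) = 54.21
  R: 0 + 1(22.85) = 22.85
  V: 0 + 1(22.85) = 22.85

22.8 mol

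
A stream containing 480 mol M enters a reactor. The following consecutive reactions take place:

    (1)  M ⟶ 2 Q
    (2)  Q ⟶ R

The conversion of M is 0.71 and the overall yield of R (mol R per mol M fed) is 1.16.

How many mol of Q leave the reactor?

125 mol

Conversion of M: M consumed = 1ξ₁ = 0.71 × 480 → ξ₁ = 340.8 mol.
Yield of R: 1ξ₂ / 480 = 1.16 → ξ₂ = 556.8 mol.
Outlet amounts (n = n₀ + Σ ν·ξ):
  M: 480 − 1(340.8) = 139.2
  Q: 0 + 2(340.8) − 1(556.8) = 124.8
  R: 0 + 1(556.8) = 556.8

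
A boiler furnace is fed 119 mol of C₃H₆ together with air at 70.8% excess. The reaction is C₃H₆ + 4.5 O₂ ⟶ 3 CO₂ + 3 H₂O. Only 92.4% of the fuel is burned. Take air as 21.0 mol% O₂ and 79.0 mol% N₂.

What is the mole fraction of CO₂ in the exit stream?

Stoichiometric O₂ = 4.5 × 119 = 535.5 mol; O₂ fed = 535.5 × 1.708 = 914.6 mol.
N₂ fed = 914.6 × 79/21 = 3441 mol.
Fuel reacted = 0.924 × 119 → ξ = 110 mol.
Outlet (n = n₀ + ν ξ):
  C₃H₆: 119 − 1(110) = 9.044
  O₂: 914.6 − 4.5(110) = 419.8
  N₂: 3441 (inert)
  CO₂: 0 + 3(110) = 329.9
  H₂O: 0 + 3(110) = 329.9
Total out = 4529 mol; y_CO₂ = 329.9 / 4529 = 0.07283.

0.0728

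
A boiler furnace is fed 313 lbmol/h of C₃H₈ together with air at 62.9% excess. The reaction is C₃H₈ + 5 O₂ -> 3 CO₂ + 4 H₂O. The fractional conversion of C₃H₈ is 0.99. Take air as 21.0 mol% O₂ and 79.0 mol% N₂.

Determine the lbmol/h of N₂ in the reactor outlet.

Stoichiometric O₂ = 5 × 313 = 1565 lbmol/h; O₂ fed = 1565 × 1.629 = 2549 lbmol/h.
N₂ fed = 2549 × 79/21 = 9591 lbmol/h.
Fuel reacted = 0.99 × 313 → ξ = 309.9 lbmol/h.
Outlet (n = n₀ + ν ξ):
  C₃H₈: 313 − 1(309.9) = 3.13
  O₂: 2549 − 5(309.9) = 1000
  N₂: 9591 (inert)
  CO₂: 0 + 3(309.9) = 929.6
  H₂O: 0 + 4(309.9) = 1239

9590 lbmol/h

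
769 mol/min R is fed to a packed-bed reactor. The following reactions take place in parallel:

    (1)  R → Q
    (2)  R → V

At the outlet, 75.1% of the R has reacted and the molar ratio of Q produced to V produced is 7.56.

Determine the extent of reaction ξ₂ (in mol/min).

Conversion of R: R consumed = 0.751 × 769 = 577.5 mol/min = 1ξ₁ + 1ξ₂.
Selectivity: 1ξ₁ / (1ξ₂) = 7.56 → ξ₁ = 7.56 ξ₂.
Substitute: (1·7.56 + 1) ξ₂ = 577.5 → ξ₂ = 67.47 mol/min, ξ₁ = 510.1 mol/min.
Outlet amounts (n = n₀ + Σ ν·ξ):
  R: 769 − 1(510.1) − 1(67.47) = 191.5
  Q: 0 + 1(510.1) = 510.1
  V: 0 + 1(67.47) = 67.47

ξ₂ = 67.5 mol/min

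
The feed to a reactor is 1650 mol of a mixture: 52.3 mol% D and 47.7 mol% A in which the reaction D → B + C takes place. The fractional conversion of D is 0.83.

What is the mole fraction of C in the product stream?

D reacted = 0.83 × 863 = 716.2 mol; ν_D = −1, so ξ = 716.2/1 = 716.2 mol.
Outlet amounts (n = n₀ + ν ξ):
  D: 863 − 1(716.2) = 146.7
  B: 0 + 1(716.2) = 716.2
  C: 0 + 1(716.2) = 716.2
  A: 787 (inert)
Total out = 2366 mol; y_C = 716.2 / 2366 = 0.3027.

0.303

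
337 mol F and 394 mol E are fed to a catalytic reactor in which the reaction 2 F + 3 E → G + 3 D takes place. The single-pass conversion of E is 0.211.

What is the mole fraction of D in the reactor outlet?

E reacted = 0.211 × 394 = 83.13 mol; ν_E = −3, so ξ = 83.13/3 = 27.71 mol.
Outlet amounts (n = n₀ + ν ξ):
  F: 337 − 2(27.71) = 281.6
  E: 394 − 3(27.71) = 310.9
  G: 0 + 1(27.71) = 27.71
  D: 0 + 3(27.71) = 83.13
Total out = 703.3 mol; y_D = 83.13 / 703.3 = 0.1182.

0.118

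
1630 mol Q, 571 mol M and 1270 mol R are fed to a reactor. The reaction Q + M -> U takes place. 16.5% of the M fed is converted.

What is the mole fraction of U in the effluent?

M reacted = 0.165 × 571 = 94.22 mol; ν_M = −1, so ξ = 94.22/1 = 94.22 mol.
Outlet amounts (n = n₀ + ν ξ):
  Q: 1630 − 1(94.22) = 1536
  M: 571 − 1(94.22) = 476.8
  U: 0 + 1(94.22) = 94.22
  R: 1270 (inert)
Total out = 3377 mol; y_U = 94.22 / 3377 = 0.0279.

0.0279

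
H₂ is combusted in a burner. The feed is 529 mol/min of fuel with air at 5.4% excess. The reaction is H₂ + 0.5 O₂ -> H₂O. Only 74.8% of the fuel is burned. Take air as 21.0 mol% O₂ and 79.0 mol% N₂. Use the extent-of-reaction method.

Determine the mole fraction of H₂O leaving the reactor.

Stoichiometric O₂ = 0.5 × 529 = 264.5 mol/min; O₂ fed = 264.5 × 1.054 = 278.8 mol/min.
N₂ fed = 278.8 × 79/21 = 1049 mol/min.
Fuel reacted = 0.748 × 529 → ξ = 395.7 mol/min.
Outlet (n = n₀ + ν ξ):
  H₂: 529 − 1(395.7) = 133.3
  O₂: 278.8 − 0.5(395.7) = 80.94
  N₂: 1049 (inert)
  H₂O: 0 + 1(395.7) = 395.7
Total out = 1659 mol/min; y_H₂O = 395.7 / 1659 = 0.2386.

0.239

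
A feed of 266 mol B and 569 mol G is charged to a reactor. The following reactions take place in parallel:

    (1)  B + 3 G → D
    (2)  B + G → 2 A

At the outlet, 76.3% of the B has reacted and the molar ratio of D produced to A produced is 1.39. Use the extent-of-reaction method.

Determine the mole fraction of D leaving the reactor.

Conversion of B: B consumed = 0.763 × 266 = 203 mol = 1ξ₁ + 1ξ₂.
Selectivity: 1ξ₁ / (2ξ₂) = 1.39 → ξ₁ = 2.78 ξ₂.
Substitute: (1·2.78 + 1) ξ₂ = 203 → ξ₂ = 53.69 mol, ξ₁ = 149.3 mol.
Outlet amounts (n = n₀ + Σ ν·ξ):
  B: 266 − 1(149.3) − 1(53.69) = 63.04
  G: 569 − 3(149.3) − 1(53.69) = 67.51
  D: 0 + 1(149.3) = 149.3
  A: 0 + 2(53.69) = 107.4
Total out = 387.2 mol; y_D = 149.3 / 387.2 = 0.3855.

0.385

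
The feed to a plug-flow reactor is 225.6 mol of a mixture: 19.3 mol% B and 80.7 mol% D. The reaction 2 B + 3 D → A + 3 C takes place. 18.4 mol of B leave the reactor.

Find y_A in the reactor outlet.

For B: n = n₀ − 2ξ → 18.4 = 43.54 − 2ξ, giving ξ = 12.57 mol.
Outlet amounts (n = n₀ + ν ξ):
  B: 43.54 − 2(12.57) = 18.4
  D: 182.1 − 3(12.57) = 144.3
  A: 0 + 1(12.57) = 12.57
  C: 0 + 3(12.57) = 37.71
Total out = 213 mol; y_A = 12.57 / 213 = 0.05901.

0.059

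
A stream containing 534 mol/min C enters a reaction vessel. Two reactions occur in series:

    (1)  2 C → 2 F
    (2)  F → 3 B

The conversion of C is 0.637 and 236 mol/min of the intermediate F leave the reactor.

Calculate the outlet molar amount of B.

Conversion of C: C consumed = 2ξ₁ = 0.637 × 534 → ξ₁ = 170.1 mol/min.
F balance: n_F = 0 + 2ξ₁ − 1ξ₂ = 236 → ξ₂ = (2·170.1 − 236)/1 = 104.2 mol/min.
Outlet amounts (n = n₀ + Σ ν·ξ):
  C: 534 − 2(170.1) = 193.8
  F: 0 + 2(170.1) − 1(104.2) = 236
  B: 0 + 3(104.2) = 312.5

312 mol/min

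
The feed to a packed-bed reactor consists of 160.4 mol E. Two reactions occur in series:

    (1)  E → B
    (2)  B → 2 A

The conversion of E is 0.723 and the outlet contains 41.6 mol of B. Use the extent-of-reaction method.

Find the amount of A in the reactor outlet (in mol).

Conversion of E: E consumed = 1ξ₁ = 0.723 × 160.4 → ξ₁ = 116 mol.
B balance: n_B = 0 + 1ξ₁ − 1ξ₂ = 41.6 → ξ₂ = (1·116 − 41.6)/1 = 74.37 mol.
Outlet amounts (n = n₀ + Σ ν·ξ):
  E: 160.4 − 1(116) = 44.43
  B: 0 + 1(116) − 1(74.37) = 41.6
  A: 0 + 2(74.37) = 148.7

149 mol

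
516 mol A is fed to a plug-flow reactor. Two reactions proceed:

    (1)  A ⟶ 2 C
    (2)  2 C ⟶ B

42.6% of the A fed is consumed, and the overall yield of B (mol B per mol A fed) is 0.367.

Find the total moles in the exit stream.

546 mol

Conversion of A: A consumed = 1ξ₁ = 0.426 × 516 → ξ₁ = 219.8 mol.
Yield of B: 1ξ₂ / 516 = 0.367 → ξ₂ = 189.4 mol.
Outlet amounts (n = n₀ + Σ ν·ξ):
  A: 516 − 1(219.8) = 296.2
  C: 0 + 2(219.8) − 2(189.4) = 60.89
  B: 0 + 1(189.4) = 189.4
Total out = 296.2 + 60.89 + 189.4 = 546.4 mol.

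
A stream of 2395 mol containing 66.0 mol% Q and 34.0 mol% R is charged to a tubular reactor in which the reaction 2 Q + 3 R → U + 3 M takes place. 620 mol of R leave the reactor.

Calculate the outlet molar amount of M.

194 mol

For R: n = n₀ − 3ξ → 620 = 814.3 − 3ξ, giving ξ = 64.77 mol.
Outlet amounts (n = n₀ + ν ξ):
  Q: 1581 − 2(64.77) = 1451
  R: 814.3 − 3(64.77) = 620
  U: 0 + 1(64.77) = 64.77
  M: 0 + 3(64.77) = 194.3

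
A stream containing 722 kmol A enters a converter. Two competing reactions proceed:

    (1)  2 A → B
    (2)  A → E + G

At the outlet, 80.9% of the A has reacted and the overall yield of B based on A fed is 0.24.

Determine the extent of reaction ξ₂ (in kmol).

ξ₂ = 238 kmol

Yield of B: 1ξ₁ / 722 = 0.24 → ξ₁ = 173.3 kmol.
Conversion of A: 2ξ₁ + 1ξ₂ = 0.809 × 722 = 584.1 → ξ₂ = 237.5 kmol.
Outlet amounts (n = n₀ + Σ ν·ξ):
  A: 722 − 2(173.3) − 1(237.5) = 137.9
  B: 0 + 1(173.3) = 173.3
  E: 0 + 1(237.5) = 237.5
  G: 0 + 1(237.5) = 237.5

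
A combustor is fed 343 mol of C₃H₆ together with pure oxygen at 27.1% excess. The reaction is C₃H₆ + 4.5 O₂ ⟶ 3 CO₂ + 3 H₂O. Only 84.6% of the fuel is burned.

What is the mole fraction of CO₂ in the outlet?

0.355

Stoichiometric O₂ = 4.5 × 343 = 1544 mol; O₂ fed = 1544 × 1.271 = 1962 mol.
Fuel reacted = 0.846 × 343 → ξ = 290.2 mol.
Outlet (n = n₀ + ν ξ):
  C₃H₆: 343 − 1(290.2) = 52.82
  O₂: 1962 − 4.5(290.2) = 656
  CO₂: 0 + 3(290.2) = 870.5
  H₂O: 0 + 3(290.2) = 870.5
Total out = 2450 mol; y_CO₂ = 870.5 / 2450 = 0.3553.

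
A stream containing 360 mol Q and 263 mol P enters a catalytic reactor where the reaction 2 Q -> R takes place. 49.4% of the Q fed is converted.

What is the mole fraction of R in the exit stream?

Q reacted = 0.494 × 360 = 177.8 mol; ν_Q = −2, so ξ = 177.8/2 = 88.92 mol.
Outlet amounts (n = n₀ + ν ξ):
  Q: 360 − 2(88.92) = 182.2
  R: 0 + 1(88.92) = 88.92
  P: 263 (inert)
Total out = 534.1 mol; y_R = 88.92 / 534.1 = 0.1665.

0.166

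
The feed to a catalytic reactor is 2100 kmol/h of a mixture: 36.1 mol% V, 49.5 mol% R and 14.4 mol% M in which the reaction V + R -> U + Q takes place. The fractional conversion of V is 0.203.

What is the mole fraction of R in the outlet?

0.422

V reacted = 0.203 × 758.1 = 153.9 kmol/h; ν_V = −1, so ξ = 153.9/1 = 153.9 kmol/h.
Outlet amounts (n = n₀ + ν ξ):
  V: 758.1 − 1(153.9) = 604.2
  R: 1040 − 1(153.9) = 885.6
  U: 0 + 1(153.9) = 153.9
  Q: 0 + 1(153.9) = 153.9
  M: 302.4 (inert)
Total out = 2100 kmol/h; y_R = 885.6 / 2100 = 0.4217.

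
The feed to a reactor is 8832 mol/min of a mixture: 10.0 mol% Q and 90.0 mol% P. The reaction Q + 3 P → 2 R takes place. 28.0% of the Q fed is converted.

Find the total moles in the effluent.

Q reacted = 0.28 × 883.2 = 247.3 mol/min; ν_Q = −1, so ξ = 247.3/1 = 247.3 mol/min.
Outlet amounts (n = n₀ + ν ξ):
  Q: 883.2 − 1(247.3) = 635.9
  P: 7949 − 3(247.3) = 7207
  R: 0 + 2(247.3) = 494.6
Total out = 635.9 + 7207 + 494.6 = 8337 mol/min.

8340 mol/min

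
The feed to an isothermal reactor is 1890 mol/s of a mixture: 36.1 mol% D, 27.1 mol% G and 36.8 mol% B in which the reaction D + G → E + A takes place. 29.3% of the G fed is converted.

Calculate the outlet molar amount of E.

150 mol/s

G reacted = 0.293 × 512.2 = 150.1 mol/s; ν_G = −1, so ξ = 150.1/1 = 150.1 mol/s.
Outlet amounts (n = n₀ + ν ξ):
  D: 682.3 − 1(150.1) = 532.2
  G: 512.2 − 1(150.1) = 362.1
  E: 0 + 1(150.1) = 150.1
  A: 0 + 1(150.1) = 150.1
  B: 695.5 (inert)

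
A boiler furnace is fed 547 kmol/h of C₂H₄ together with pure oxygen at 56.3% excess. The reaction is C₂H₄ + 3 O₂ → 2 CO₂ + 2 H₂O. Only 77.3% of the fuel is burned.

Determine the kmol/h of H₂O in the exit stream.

Stoichiometric O₂ = 3 × 547 = 1641 kmol/h; O₂ fed = 1641 × 1.563 = 2565 kmol/h.
Fuel reacted = 0.773 × 547 → ξ = 422.8 kmol/h.
Outlet (n = n₀ + ν ξ):
  C₂H₄: 547 − 1(422.8) = 124.2
  O₂: 2565 − 3(422.8) = 1296
  CO₂: 0 + 2(422.8) = 845.7
  H₂O: 0 + 2(422.8) = 845.7

846 kmol/h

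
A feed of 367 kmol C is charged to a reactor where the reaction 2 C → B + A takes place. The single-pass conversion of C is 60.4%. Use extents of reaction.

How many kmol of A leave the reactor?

C reacted = 0.604 × 367 = 221.7 kmol; ν_C = −2, so ξ = 221.7/2 = 110.8 kmol.
Outlet amounts (n = n₀ + ν ξ):
  C: 367 − 2(110.8) = 145.3
  B: 0 + 1(110.8) = 110.8
  A: 0 + 1(110.8) = 110.8

111 kmol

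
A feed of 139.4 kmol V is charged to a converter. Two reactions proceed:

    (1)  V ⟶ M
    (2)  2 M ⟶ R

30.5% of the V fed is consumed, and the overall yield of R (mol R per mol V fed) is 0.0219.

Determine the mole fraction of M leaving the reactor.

0.267

Conversion of V: V consumed = 1ξ₁ = 0.305 × 139.4 → ξ₁ = 42.52 kmol.
Yield of R: 1ξ₂ / 139.4 = 0.0219 → ξ₂ = 3.053 kmol.
Outlet amounts (n = n₀ + Σ ν·ξ):
  V: 139.4 − 1(42.52) = 96.88
  M: 0 + 1(42.52) − 2(3.053) = 36.41
  R: 0 + 1(3.053) = 3.053
Total out = 136.3 kmol; y_M = 36.41 / 136.3 = 0.267.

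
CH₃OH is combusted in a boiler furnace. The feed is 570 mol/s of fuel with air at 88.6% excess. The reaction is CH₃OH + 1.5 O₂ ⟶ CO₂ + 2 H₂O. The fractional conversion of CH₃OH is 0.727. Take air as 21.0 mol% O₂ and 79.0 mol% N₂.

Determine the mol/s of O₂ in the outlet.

Stoichiometric O₂ = 1.5 × 570 = 855 mol/s; O₂ fed = 855 × 1.886 = 1613 mol/s.
N₂ fed = 1613 × 79/21 = 6066 mol/s.
Fuel reacted = 0.727 × 570 → ξ = 414.4 mol/s.
Outlet (n = n₀ + ν ξ):
  CH₃OH: 570 − 1(414.4) = 155.6
  O₂: 1613 − 1.5(414.4) = 990.9
  N₂: 6066 (inert)
  CO₂: 0 + 1(414.4) = 414.4
  H₂O: 0 + 2(414.4) = 828.8

991 mol/s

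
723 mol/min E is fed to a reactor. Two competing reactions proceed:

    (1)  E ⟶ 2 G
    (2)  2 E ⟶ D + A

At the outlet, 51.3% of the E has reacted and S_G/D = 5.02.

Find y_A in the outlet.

0.0885

Conversion of E: E consumed = 0.513 × 723 = 370.9 mol/min = 1ξ₁ + 2ξ₂.
Selectivity: 2ξ₁ / (1ξ₂) = 5.02 → ξ₁ = 2.51 ξ₂.
Substitute: (1·2.51 + 2) ξ₂ = 370.9 → ξ₂ = 82.24 mol/min, ξ₁ = 206.4 mol/min.
Outlet amounts (n = n₀ + Σ ν·ξ):
  E: 723 − 1(206.4) − 2(82.24) = 352.1
  G: 0 + 2(206.4) = 412.8
  D: 0 + 1(82.24) = 82.24
  A: 0 + 1(82.24) = 82.24
Total out = 929.4 mol/min; y_A = 82.24 / 929.4 = 0.08848.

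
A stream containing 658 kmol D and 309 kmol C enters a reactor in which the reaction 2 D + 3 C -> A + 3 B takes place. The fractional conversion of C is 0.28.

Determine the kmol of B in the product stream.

C reacted = 0.28 × 309 = 86.52 kmol; ν_C = −3, so ξ = 86.52/3 = 28.84 kmol.
Outlet amounts (n = n₀ + ν ξ):
  D: 658 − 2(28.84) = 600.3
  C: 309 − 3(28.84) = 222.5
  A: 0 + 1(28.84) = 28.84
  B: 0 + 3(28.84) = 86.52

86.5 kmol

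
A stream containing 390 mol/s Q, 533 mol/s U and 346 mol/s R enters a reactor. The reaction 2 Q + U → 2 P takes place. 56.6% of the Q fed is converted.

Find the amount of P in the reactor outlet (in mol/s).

221 mol/s

Q reacted = 0.566 × 390 = 220.7 mol/s; ν_Q = −2, so ξ = 220.7/2 = 110.4 mol/s.
Outlet amounts (n = n₀ + ν ξ):
  Q: 390 − 2(110.4) = 169.3
  U: 533 − 1(110.4) = 422.6
  P: 0 + 2(110.4) = 220.7
  R: 346 (inert)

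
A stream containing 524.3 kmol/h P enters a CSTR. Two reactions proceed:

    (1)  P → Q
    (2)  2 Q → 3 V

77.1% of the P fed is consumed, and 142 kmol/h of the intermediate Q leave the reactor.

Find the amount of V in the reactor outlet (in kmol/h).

393 kmol/h

Conversion of P: P consumed = 1ξ₁ = 0.771 × 524.3 → ξ₁ = 404.2 kmol/h.
Q balance: n_Q = 0 + 1ξ₁ − 2ξ₂ = 142 → ξ₂ = (1·404.2 − 142)/2 = 131.1 kmol/h.
Outlet amounts (n = n₀ + Σ ν·ξ):
  P: 524.3 − 1(404.2) = 120.1
  Q: 0 + 1(404.2) − 2(131.1) = 142
  V: 0 + 3(131.1) = 393.4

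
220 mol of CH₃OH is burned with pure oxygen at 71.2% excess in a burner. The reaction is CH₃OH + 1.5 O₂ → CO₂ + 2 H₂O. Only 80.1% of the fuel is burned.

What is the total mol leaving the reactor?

Stoichiometric O₂ = 1.5 × 220 = 330 mol; O₂ fed = 330 × 1.712 = 565 mol.
Fuel reacted = 0.801 × 220 → ξ = 176.2 mol.
Outlet (n = n₀ + ν ξ):
  CH₃OH: 220 − 1(176.2) = 43.78
  O₂: 565 − 1.5(176.2) = 300.6
  CO₂: 0 + 1(176.2) = 176.2
  H₂O: 0 + 2(176.2) = 352.4
Total out = 43.78 + 300.6 + 176.2 + 352.4 = 873.1 mol.

873 mol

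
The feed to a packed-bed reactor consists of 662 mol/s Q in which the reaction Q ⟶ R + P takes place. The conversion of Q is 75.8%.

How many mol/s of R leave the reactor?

Q reacted = 0.758 × 662 = 501.8 mol/s; ν_Q = −1, so ξ = 501.8/1 = 501.8 mol/s.
Outlet amounts (n = n₀ + ν ξ):
  Q: 662 − 1(501.8) = 160.2
  R: 0 + 1(501.8) = 501.8
  P: 0 + 1(501.8) = 501.8

502 mol/s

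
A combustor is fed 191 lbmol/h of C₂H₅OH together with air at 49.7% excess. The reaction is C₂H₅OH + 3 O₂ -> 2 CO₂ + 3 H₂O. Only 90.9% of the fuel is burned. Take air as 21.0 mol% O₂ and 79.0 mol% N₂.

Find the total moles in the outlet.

Stoichiometric O₂ = 3 × 191 = 573 lbmol/h; O₂ fed = 573 × 1.497 = 857.8 lbmol/h.
N₂ fed = 857.8 × 79/21 = 3227 lbmol/h.
Fuel reacted = 0.909 × 191 → ξ = 173.6 lbmol/h.
Outlet (n = n₀ + ν ξ):
  C₂H₅OH: 191 − 1(173.6) = 17.38
  O₂: 857.8 − 3(173.6) = 336.9
  N₂: 3227 (inert)
  CO₂: 0 + 2(173.6) = 347.2
  H₂O: 0 + 3(173.6) = 520.9
Total out = 17.38 + 336.9 + 3227 + 347.2 + 520.9 = 4449 lbmol/h.

4450 lbmol/h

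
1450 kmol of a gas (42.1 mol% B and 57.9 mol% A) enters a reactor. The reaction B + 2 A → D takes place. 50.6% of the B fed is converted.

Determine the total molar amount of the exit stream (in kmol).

832 kmol

B reacted = 0.506 × 610.5 = 308.9 kmol; ν_B = −1, so ξ = 308.9/1 = 308.9 kmol.
Outlet amounts (n = n₀ + ν ξ):
  B: 610.5 − 1(308.9) = 301.6
  A: 839.5 − 2(308.9) = 221.8
  D: 0 + 1(308.9) = 308.9
Total out = 301.6 + 221.8 + 308.9 = 832.2 kmol.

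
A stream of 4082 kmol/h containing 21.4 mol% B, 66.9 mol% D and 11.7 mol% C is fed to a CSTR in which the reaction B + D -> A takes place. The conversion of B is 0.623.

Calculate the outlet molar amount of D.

2190 kmol/h

B reacted = 0.623 × 873.5 = 544.2 kmol/h; ν_B = −1, so ξ = 544.2/1 = 544.2 kmol/h.
Outlet amounts (n = n₀ + ν ξ):
  B: 873.5 − 1(544.2) = 329.3
  D: 2731 − 1(544.2) = 2187
  A: 0 + 1(544.2) = 544.2
  C: 477.6 (inert)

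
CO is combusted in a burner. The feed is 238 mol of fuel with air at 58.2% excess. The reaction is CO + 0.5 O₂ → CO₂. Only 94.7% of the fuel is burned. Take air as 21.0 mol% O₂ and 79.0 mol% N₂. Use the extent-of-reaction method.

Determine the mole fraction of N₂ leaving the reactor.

0.693

Stoichiometric O₂ = 0.5 × 238 = 119 mol; O₂ fed = 119 × 1.582 = 188.3 mol.
N₂ fed = 188.3 × 79/21 = 708.2 mol.
Fuel reacted = 0.947 × 238 → ξ = 225.4 mol.
Outlet (n = n₀ + ν ξ):
  CO: 238 − 1(225.4) = 12.61
  O₂: 188.3 − 0.5(225.4) = 75.57
  N₂: 708.2 (inert)
  CO₂: 0 + 1(225.4) = 225.4
Total out = 1022 mol; y_N₂ = 708.2 / 1022 = 0.6931.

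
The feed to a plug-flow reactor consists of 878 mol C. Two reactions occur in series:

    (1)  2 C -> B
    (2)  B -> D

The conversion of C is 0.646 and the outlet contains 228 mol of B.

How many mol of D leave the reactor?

Conversion of C: C consumed = 2ξ₁ = 0.646 × 878 → ξ₁ = 283.6 mol.
B balance: n_B = 0 + 1ξ₁ − 1ξ₂ = 228 → ξ₂ = (1·283.6 − 228)/1 = 55.59 mol.
Outlet amounts (n = n₀ + Σ ν·ξ):
  C: 878 − 2(283.6) = 310.8
  B: 0 + 1(283.6) − 1(55.59) = 228
  D: 0 + 1(55.59) = 55.59

55.6 mol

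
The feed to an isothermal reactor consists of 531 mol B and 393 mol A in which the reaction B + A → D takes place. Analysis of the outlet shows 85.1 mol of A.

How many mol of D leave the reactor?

308 mol

For A: n = n₀ − 1ξ → 85.1 = 393 − 1ξ, giving ξ = 307.9 mol.
Outlet amounts (n = n₀ + ν ξ):
  B: 531 − 1(307.9) = 223.1
  A: 393 − 1(307.9) = 85.1
  D: 0 + 1(307.9) = 307.9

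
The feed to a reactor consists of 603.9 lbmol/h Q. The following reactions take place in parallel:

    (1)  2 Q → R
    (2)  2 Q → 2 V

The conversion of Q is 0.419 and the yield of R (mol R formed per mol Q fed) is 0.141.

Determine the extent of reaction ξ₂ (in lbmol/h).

Yield of R: 1ξ₁ / 603.9 = 0.141 → ξ₁ = 85.15 lbmol/h.
Conversion of Q: 2ξ₁ + 2ξ₂ = 0.419 × 603.9 = 253 → ξ₂ = 41.37 lbmol/h.
Outlet amounts (n = n₀ + Σ ν·ξ):
  Q: 603.9 − 2(85.15) − 2(41.37) = 350.9
  R: 0 + 1(85.15) = 85.15
  V: 0 + 2(41.37) = 82.73

ξ₂ = 41.4 lbmol/h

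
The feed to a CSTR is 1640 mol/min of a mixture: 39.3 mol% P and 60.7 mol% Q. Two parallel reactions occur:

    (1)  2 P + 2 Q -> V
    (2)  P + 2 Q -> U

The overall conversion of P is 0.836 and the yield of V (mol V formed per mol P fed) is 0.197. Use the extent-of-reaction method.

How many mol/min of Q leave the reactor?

172 mol/min

Yield of V: 1ξ₁ / 644.5 = 0.197 → ξ₁ = 127 mol/min.
Conversion of P: 2ξ₁ + 1ξ₂ = 0.836 × 644.5 = 538.8 → ξ₂ = 284.9 mol/min.
Outlet amounts (n = n₀ + Σ ν·ξ):
  P: 644.5 − 2(127) − 1(284.9) = 105.7
  Q: 995.5 − 2(127) − 2(284.9) = 171.8
  V: 0 + 1(127) = 127
  U: 0 + 1(284.9) = 284.9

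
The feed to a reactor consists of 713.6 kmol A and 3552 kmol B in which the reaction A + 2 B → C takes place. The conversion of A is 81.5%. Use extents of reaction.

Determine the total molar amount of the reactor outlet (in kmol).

3100 kmol

A reacted = 0.815 × 713.6 = 581.6 kmol; ν_A = −1, so ξ = 581.6/1 = 581.6 kmol.
Outlet amounts (n = n₀ + ν ξ):
  A: 713.6 − 1(581.6) = 132
  B: 3552 − 2(581.6) = 2389
  C: 0 + 1(581.6) = 581.6
Total out = 132 + 2389 + 581.6 = 3102 kmol.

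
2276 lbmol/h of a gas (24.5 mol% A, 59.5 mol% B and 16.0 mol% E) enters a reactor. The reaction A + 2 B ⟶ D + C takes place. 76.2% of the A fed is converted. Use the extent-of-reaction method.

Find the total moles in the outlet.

1850 lbmol/h

A reacted = 0.762 × 557.6 = 424.9 lbmol/h; ν_A = −1, so ξ = 424.9/1 = 424.9 lbmol/h.
Outlet amounts (n = n₀ + ν ξ):
  A: 557.6 − 1(424.9) = 132.7
  B: 1354 − 2(424.9) = 504.4
  D: 0 + 1(424.9) = 424.9
  C: 0 + 1(424.9) = 424.9
  E: 364.2 (inert)
Total out = 132.7 + 504.4 + 424.9 + 424.9 + 364.2 = 1851 lbmol/h.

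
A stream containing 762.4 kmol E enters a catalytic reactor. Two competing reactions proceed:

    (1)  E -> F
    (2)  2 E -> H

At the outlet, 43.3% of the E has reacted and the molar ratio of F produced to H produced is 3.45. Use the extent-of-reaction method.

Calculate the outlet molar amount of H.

60.6 kmol

Conversion of E: E consumed = 0.433 × 762.4 = 330.1 kmol = 1ξ₁ + 2ξ₂.
Selectivity: 1ξ₁ / (1ξ₂) = 3.45 → ξ₁ = 3.45 ξ₂.
Substitute: (1·3.45 + 2) ξ₂ = 330.1 → ξ₂ = 60.57 kmol, ξ₁ = 209 kmol.
Outlet amounts (n = n₀ + Σ ν·ξ):
  E: 762.4 − 1(209) − 2(60.57) = 432.3
  F: 0 + 1(209) = 209
  H: 0 + 1(60.57) = 60.57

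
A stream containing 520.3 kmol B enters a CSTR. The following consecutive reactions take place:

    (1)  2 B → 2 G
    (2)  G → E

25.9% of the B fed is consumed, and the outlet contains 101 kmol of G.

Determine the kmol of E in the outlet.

Conversion of B: B consumed = 2ξ₁ = 0.259 × 520.3 → ξ₁ = 67.38 kmol.
G balance: n_G = 0 + 2ξ₁ − 1ξ₂ = 101 → ξ₂ = (2·67.38 − 101)/1 = 33.76 kmol.
Outlet amounts (n = n₀ + Σ ν·ξ):
  B: 520.3 − 2(67.38) = 385.5
  G: 0 + 2(67.38) − 1(33.76) = 101
  E: 0 + 1(33.76) = 33.76

33.8 kmol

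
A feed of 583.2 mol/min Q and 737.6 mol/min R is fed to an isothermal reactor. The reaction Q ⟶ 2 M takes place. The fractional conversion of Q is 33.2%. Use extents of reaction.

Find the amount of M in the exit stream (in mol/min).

387 mol/min

Q reacted = 0.332 × 583.2 = 193.6 mol/min; ν_Q = −1, so ξ = 193.6/1 = 193.6 mol/min.
Outlet amounts (n = n₀ + ν ξ):
  Q: 583.2 − 1(193.6) = 389.6
  M: 0 + 2(193.6) = 387.2
  R: 737.6 (inert)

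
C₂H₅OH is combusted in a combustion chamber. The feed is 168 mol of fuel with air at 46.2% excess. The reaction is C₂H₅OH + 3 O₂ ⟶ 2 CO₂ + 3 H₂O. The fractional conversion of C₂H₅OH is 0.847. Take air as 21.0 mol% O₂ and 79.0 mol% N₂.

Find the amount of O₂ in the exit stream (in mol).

Stoichiometric O₂ = 3 × 168 = 504 mol; O₂ fed = 504 × 1.462 = 736.8 mol.
N₂ fed = 736.8 × 79/21 = 2772 mol.
Fuel reacted = 0.847 × 168 → ξ = 142.3 mol.
Outlet (n = n₀ + ν ξ):
  C₂H₅OH: 168 − 1(142.3) = 25.7
  O₂: 736.8 − 3(142.3) = 310
  N₂: 2772 (inert)
  CO₂: 0 + 2(142.3) = 284.6
  H₂O: 0 + 3(142.3) = 426.9

310 mol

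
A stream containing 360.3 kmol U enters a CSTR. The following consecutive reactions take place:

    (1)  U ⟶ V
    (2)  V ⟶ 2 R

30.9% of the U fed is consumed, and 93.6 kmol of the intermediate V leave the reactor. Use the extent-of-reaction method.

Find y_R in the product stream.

0.0938

Conversion of U: U consumed = 1ξ₁ = 0.309 × 360.3 → ξ₁ = 111.3 kmol.
V balance: n_V = 0 + 1ξ₁ − 1ξ₂ = 93.6 → ξ₂ = (1·111.3 − 93.6)/1 = 17.73 kmol.
Outlet amounts (n = n₀ + Σ ν·ξ):
  U: 360.3 − 1(111.3) = 249
  V: 0 + 1(111.3) − 1(17.73) = 93.6
  R: 0 + 2(17.73) = 35.47
Total out = 378 kmol; y_R = 35.47 / 378 = 0.09382.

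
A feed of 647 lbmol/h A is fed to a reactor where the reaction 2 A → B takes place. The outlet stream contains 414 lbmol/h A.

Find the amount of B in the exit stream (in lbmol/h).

For A: n = n₀ − 2ξ → 414 = 647 − 2ξ, giving ξ = 116.5 lbmol/h.
Outlet amounts (n = n₀ + ν ξ):
  A: 647 − 2(116.5) = 414
  B: 0 + 1(116.5) = 116.5

116 lbmol/h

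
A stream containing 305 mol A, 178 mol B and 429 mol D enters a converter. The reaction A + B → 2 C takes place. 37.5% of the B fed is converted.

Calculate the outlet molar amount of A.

238 mol

B reacted = 0.375 × 178 = 66.75 mol; ν_B = −1, so ξ = 66.75/1 = 66.75 mol.
Outlet amounts (n = n₀ + ν ξ):
  A: 305 − 1(66.75) = 238.2
  B: 178 − 1(66.75) = 111.2
  C: 0 + 2(66.75) = 133.5
  D: 429 (inert)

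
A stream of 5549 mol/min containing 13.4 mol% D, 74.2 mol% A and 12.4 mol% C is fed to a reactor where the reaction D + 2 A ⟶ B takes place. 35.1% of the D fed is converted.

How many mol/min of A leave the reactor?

3600 mol/min

D reacted = 0.351 × 743.6 = 261 mol/min; ν_D = −1, so ξ = 261/1 = 261 mol/min.
Outlet amounts (n = n₀ + ν ξ):
  D: 743.6 − 1(261) = 482.6
  A: 4117 − 2(261) = 3595
  B: 0 + 1(261) = 261
  C: 688.1 (inert)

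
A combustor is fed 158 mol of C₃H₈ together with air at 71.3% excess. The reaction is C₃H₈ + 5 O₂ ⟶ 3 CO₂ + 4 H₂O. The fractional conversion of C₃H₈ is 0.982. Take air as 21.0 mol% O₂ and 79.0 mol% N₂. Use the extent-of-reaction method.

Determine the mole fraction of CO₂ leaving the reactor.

Stoichiometric O₂ = 5 × 158 = 790 mol; O₂ fed = 790 × 1.713 = 1353 mol.
N₂ fed = 1353 × 79/21 = 5091 mol.
Fuel reacted = 0.982 × 158 → ξ = 155.2 mol.
Outlet (n = n₀ + ν ξ):
  C₃H₈: 158 − 1(155.2) = 2.844
  O₂: 1353 − 5(155.2) = 577.5
  N₂: 5091 (inert)
  CO₂: 0 + 3(155.2) = 465.5
  H₂O: 0 + 4(155.2) = 620.6
Total out = 6757 mol; y_CO₂ = 465.5 / 6757 = 0.06888.

0.0689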